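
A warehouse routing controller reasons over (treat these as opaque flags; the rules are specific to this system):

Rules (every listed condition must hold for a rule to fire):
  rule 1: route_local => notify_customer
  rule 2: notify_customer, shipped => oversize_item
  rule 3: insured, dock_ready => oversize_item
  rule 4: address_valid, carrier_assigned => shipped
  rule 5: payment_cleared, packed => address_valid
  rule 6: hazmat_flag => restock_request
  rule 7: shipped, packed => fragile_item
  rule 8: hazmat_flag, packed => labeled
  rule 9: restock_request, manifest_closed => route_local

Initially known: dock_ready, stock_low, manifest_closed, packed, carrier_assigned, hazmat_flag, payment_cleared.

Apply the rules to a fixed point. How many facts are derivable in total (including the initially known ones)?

15

Round 1 fires rule 5, rule 6, rule 8, giving address_valid, restock_request, labeled.
Round 2 fires rule 4, rule 9, giving shipped, route_local.
Round 3 fires rule 1, rule 7, giving notify_customer, fragile_item.
Round 4 fires rule 2, giving oversize_item.
Closure: {address_valid, carrier_assigned, dock_ready, fragile_item, hazmat_flag, labeled, manifest_closed, notify_customer, oversize_item, packed, payment_cleared, restock_request, route_local, shipped, stock_low} — 15 facts.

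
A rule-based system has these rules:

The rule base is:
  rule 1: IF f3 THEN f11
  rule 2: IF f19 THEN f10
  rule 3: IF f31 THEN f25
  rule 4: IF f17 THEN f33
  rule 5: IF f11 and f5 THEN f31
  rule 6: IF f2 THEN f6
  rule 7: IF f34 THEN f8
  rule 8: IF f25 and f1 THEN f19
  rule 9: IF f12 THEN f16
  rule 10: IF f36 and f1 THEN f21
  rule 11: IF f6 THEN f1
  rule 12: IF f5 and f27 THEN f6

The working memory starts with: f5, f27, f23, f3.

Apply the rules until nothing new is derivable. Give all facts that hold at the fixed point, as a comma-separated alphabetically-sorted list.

f1, f10, f11, f19, f23, f25, f27, f3, f31, f5, f6

Round 1 — rule 1, rule 12, derive f11, f6.
Round 2 — rule 5, rule 11, derive f31, f1.
Round 3 — rule 3, derive f25.
Round 4 — rule 8, derive f19.
Round 5 — rule 2, derive f10.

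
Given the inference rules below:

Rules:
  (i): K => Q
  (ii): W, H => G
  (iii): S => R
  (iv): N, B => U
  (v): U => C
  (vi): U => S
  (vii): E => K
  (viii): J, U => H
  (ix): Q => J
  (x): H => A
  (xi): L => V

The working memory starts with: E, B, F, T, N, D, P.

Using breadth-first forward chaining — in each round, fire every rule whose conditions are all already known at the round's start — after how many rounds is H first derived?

4

Round 1 fires (iv), (vii), giving U, K.
Round 2 fires (i), (v), (vi), giving Q, C, S.
Round 3 fires (iii), (ix), giving R, J.
Round 4 fires (viii), giving H.
H first appears in round 4.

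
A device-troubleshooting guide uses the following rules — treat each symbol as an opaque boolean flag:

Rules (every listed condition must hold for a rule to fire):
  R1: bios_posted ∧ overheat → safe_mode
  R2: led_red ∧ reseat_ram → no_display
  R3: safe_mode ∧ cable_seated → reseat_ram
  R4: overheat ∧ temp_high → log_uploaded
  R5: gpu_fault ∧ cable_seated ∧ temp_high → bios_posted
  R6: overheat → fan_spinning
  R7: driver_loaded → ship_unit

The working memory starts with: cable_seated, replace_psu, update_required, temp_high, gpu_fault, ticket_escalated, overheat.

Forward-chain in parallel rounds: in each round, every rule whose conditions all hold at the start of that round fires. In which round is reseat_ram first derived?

3

Round 1: R4 [overheat ∧ temp_high → log_uploaded]; R5 [gpu_fault ∧ cable_seated ∧ temp_high → bios_posted]; R6 [overheat → fan_spinning]. New: log_uploaded, bios_posted, fan_spinning.
Round 2: R1 [bios_posted ∧ overheat → safe_mode]. New: safe_mode.
Round 3: R3 [safe_mode ∧ cable_seated → reseat_ram]. New: reseat_ram.
reseat_ram first appears in round 3.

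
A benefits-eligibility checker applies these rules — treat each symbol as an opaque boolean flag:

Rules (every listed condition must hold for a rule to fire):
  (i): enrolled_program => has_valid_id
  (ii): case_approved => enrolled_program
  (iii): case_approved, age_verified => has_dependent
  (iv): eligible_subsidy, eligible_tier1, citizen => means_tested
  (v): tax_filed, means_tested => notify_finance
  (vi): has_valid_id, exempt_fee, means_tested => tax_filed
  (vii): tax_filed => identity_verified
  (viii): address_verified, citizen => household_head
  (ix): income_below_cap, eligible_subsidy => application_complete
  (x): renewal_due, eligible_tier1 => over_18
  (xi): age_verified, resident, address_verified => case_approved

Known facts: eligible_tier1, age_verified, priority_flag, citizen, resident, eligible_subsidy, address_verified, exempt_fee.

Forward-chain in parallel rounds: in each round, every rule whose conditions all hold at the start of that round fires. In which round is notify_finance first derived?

Round 1 — (iv), (viii), (xi), derive means_tested, household_head, case_approved.
Round 2 — (ii), (iii), derive enrolled_program, has_dependent.
Round 3 — (i), derive has_valid_id.
Round 4 — (vi), derive tax_filed.
Round 5 — (v), (vii), derive notify_finance, identity_verified.
notify_finance first appears in round 5.

5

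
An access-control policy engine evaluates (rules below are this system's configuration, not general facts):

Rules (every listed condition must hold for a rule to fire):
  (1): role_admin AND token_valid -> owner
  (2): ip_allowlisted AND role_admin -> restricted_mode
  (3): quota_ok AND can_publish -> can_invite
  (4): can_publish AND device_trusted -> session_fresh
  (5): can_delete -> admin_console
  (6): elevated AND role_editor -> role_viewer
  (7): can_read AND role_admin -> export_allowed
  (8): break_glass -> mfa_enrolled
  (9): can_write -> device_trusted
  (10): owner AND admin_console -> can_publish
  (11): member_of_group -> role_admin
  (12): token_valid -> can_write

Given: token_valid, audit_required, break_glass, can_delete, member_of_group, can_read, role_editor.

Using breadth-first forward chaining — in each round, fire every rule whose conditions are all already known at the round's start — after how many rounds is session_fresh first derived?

4

Round 1: (5) [can_delete -> admin_console]; (8) [break_glass -> mfa_enrolled]; (11) [member_of_group -> role_admin]; (12) [token_valid -> can_write]. Adds admin_console, mfa_enrolled, role_admin, can_write.
Round 2: (1) [role_admin AND token_valid -> owner]; (7) [can_read AND role_admin -> export_allowed]; (9) [can_write -> device_trusted]. Adds owner, export_allowed, device_trusted.
Round 3: (10) [owner AND admin_console -> can_publish]. Adds can_publish.
Round 4: (4) [can_publish AND device_trusted -> session_fresh]. Adds session_fresh.
session_fresh first appears in round 4.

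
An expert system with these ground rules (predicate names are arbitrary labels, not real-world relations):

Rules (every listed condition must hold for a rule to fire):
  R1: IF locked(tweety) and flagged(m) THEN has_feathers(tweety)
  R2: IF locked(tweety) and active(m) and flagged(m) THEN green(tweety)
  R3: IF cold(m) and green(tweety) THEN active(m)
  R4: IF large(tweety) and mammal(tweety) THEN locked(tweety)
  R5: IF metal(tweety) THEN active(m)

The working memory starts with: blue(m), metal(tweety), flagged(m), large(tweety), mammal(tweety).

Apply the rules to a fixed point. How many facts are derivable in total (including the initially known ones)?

9

[1] R4 [IF large(tweety) and mammal(tweety) THEN locked(tweety)]; R5 [IF metal(tweety) THEN active(m)]. ⇒ new: locked(tweety), active(m).
[2] R1 [IF locked(tweety) and flagged(m) THEN has_feathers(tweety)]; R2 [IF locked(tweety) and active(m) and flagged(m) THEN green(tweety)]. ⇒ new: has_feathers(tweety), green(tweety).
Closure: {active(m), blue(m), flagged(m), green(tweety), has_feathers(tweety), large(tweety), locked(tweety), mammal(tweety), metal(tweety)} — 9 facts.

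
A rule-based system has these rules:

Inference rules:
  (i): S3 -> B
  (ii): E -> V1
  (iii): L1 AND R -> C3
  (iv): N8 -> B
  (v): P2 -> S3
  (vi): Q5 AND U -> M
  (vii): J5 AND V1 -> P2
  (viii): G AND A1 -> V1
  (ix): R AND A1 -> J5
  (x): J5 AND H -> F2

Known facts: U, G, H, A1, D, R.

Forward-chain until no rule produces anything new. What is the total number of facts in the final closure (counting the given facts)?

12

Round 1 fires (viii), (ix), giving V1, J5.
Round 2 fires (vii), (x), giving P2, F2.
Round 3 fires (v), giving S3.
Round 4 fires (i), giving B.
Closure: {A1, B, D, F2, G, H, J5, P2, R, S3, U, V1} — 12 facts.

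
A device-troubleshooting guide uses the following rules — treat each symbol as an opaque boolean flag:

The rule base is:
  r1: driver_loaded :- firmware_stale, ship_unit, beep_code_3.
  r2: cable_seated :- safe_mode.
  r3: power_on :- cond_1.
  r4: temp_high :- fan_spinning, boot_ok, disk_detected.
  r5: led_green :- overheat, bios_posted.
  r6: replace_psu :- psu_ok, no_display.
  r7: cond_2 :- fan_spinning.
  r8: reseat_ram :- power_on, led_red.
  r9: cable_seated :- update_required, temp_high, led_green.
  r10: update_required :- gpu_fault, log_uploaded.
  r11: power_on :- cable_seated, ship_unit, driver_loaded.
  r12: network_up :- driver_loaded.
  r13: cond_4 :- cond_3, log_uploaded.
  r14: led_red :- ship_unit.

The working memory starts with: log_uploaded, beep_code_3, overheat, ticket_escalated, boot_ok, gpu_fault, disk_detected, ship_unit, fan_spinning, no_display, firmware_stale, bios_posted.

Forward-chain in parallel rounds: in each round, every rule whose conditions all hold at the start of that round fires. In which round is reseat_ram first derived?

4

[1] r1 [driver_loaded :- firmware_stale, ship_unit, beep_code_3.]; r4 [temp_high :- fan_spinning, boot_ok, disk_detected.]; r5 [led_green :- overheat, bios_posted.]; r7 [cond_2 :- fan_spinning.]; r10 [update_required :- gpu_fault, log_uploaded.]; r14 [led_red :- ship_unit.]. ⇒ new: driver_loaded, temp_high, led_green, cond_2, update_required, led_red.
[2] r9 [cable_seated :- update_required, temp_high, led_green.]; r12 [network_up :- driver_loaded.]. ⇒ new: cable_seated, network_up.
[3] r11 [power_on :- cable_seated, ship_unit, driver_loaded.]. ⇒ new: power_on.
[4] r8 [reseat_ram :- power_on, led_red.]. ⇒ new: reseat_ram.
reseat_ram first appears in round 4.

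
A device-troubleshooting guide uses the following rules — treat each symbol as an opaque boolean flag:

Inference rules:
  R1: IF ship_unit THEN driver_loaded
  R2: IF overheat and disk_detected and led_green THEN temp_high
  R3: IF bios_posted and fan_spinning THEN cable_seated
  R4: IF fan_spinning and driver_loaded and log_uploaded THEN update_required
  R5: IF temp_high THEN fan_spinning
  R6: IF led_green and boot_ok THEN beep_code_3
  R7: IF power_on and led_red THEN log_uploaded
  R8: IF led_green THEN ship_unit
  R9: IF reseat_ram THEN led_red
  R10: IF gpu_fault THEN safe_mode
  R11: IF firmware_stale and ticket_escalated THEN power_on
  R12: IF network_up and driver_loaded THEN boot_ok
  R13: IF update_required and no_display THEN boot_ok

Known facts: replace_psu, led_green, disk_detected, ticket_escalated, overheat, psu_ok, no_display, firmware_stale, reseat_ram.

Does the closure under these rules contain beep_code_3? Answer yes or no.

yes

Round 1 — R2, R8, R9, R11, derive temp_high, ship_unit, led_red, power_on.
Round 2 — R1, R5, R7, derive driver_loaded, fan_spinning, log_uploaded.
Round 3 — R4, derive update_required.
Round 4 — R13, derive boot_ok.
Round 5 — R6, derive beep_code_3.
beep_code_3 appears in round 5, so it is derivable.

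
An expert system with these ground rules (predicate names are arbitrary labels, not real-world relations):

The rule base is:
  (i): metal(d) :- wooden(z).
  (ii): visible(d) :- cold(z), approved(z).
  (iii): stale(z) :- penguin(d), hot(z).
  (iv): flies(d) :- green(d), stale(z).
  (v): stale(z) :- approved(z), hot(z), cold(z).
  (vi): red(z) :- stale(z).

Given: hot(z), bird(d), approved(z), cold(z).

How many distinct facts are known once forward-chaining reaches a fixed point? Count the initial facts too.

7

[1] (ii) [visible(d) :- cold(z), approved(z).]; (v) [stale(z) :- approved(z), hot(z), cold(z).]. ⇒ new: visible(d), stale(z).
[2] (vi) [red(z) :- stale(z).]. ⇒ new: red(z).
Closure: {approved(z), bird(d), cold(z), hot(z), red(z), stale(z), visible(d)} — 7 facts.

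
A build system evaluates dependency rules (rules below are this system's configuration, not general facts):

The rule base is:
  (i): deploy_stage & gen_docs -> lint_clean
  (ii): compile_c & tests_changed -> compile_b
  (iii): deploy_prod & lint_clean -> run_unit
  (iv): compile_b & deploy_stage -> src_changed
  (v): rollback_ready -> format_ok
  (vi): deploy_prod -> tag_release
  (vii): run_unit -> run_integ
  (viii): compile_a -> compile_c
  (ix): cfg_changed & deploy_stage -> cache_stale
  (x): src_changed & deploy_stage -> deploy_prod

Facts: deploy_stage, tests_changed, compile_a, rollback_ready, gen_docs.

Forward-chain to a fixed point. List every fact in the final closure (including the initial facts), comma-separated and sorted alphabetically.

compile_a, compile_b, compile_c, deploy_prod, deploy_stage, format_ok, gen_docs, lint_clean, rollback_ready, run_integ, run_unit, src_changed, tag_release, tests_changed

Round 1 — (i), (v), (viii), derive lint_clean, format_ok, compile_c.
Round 2 — (ii), derive compile_b.
Round 3 — (iv), derive src_changed.
Round 4 — (x), derive deploy_prod.
Round 5 — (iii), (vi), derive run_unit, tag_release.
Round 6 — (vii), derive run_integ.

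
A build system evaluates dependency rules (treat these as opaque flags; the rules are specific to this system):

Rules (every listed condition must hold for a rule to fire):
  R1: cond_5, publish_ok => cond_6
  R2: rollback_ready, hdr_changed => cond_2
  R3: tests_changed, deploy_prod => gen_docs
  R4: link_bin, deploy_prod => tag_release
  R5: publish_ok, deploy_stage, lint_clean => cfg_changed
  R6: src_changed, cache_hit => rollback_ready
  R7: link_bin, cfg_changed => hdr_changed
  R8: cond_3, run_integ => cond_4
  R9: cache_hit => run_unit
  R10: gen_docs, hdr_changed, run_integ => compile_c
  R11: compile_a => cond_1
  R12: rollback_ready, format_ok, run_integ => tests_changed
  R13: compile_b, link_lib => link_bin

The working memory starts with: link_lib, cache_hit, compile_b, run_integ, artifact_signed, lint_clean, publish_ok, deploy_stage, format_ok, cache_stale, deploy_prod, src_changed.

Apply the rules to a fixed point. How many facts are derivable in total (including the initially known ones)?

Round 1 fires R5, R6, R9, R13, giving cfg_changed, rollback_ready, run_unit, link_bin.
Round 2 fires R4, R7, R12, giving tag_release, hdr_changed, tests_changed.
Round 3 fires R2, R3, giving cond_2, gen_docs.
Round 4 fires R10, giving compile_c.
Closure: {artifact_signed, cache_hit, cache_stale, cfg_changed, compile_b, compile_c, cond_2, deploy_prod, deploy_stage, format_ok, gen_docs, hdr_changed, link_bin, link_lib, lint_clean, publish_ok, rollback_ready, run_integ, run_unit, src_changed, tag_release, tests_changed} — 22 facts.

22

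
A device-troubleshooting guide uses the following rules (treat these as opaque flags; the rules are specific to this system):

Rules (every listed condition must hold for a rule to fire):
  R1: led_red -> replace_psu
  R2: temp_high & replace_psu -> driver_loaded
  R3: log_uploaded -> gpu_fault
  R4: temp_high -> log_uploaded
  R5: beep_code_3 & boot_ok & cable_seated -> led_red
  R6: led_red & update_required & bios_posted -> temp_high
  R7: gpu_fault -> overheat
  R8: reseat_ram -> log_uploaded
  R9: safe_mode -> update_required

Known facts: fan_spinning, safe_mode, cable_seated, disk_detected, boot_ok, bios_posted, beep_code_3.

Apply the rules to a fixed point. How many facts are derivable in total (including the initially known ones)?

15

Round 1: R5 [beep_code_3 & boot_ok & cable_seated -> led_red]; R9 [safe_mode -> update_required]. New: led_red, update_required.
Round 2: R1 [led_red -> replace_psu]; R6 [led_red & update_required & bios_posted -> temp_high]. New: replace_psu, temp_high.
Round 3: R2 [temp_high & replace_psu -> driver_loaded]; R4 [temp_high -> log_uploaded]. New: driver_loaded, log_uploaded.
Round 4: R3 [log_uploaded -> gpu_fault]. New: gpu_fault.
Round 5: R7 [gpu_fault -> overheat]. New: overheat.
Closure: {beep_code_3, bios_posted, boot_ok, cable_seated, disk_detected, driver_loaded, fan_spinning, gpu_fault, led_red, log_uploaded, overheat, replace_psu, safe_mode, temp_high, update_required} — 15 facts.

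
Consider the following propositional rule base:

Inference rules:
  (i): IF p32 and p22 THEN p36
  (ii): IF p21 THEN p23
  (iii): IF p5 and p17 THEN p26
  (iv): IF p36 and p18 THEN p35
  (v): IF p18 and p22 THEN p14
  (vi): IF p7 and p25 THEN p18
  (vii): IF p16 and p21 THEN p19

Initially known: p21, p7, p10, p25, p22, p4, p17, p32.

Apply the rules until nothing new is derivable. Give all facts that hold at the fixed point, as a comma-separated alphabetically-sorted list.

p10, p14, p17, p18, p21, p22, p23, p25, p32, p35, p36, p4, p7

Round 1 — (i), (ii), (vi), derive p36, p23, p18.
Round 2 — (iv), (v), derive p35, p14.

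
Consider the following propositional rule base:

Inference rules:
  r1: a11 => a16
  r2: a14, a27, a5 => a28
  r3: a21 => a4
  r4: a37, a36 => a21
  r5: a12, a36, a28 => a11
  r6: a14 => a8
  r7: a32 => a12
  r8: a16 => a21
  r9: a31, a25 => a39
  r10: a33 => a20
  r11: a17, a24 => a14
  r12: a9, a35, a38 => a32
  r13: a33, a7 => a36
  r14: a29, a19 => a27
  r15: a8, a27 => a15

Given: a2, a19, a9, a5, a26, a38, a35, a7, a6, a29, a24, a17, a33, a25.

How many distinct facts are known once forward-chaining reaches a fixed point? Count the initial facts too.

Round 1: r10 [a33 => a20]; r11 [a17, a24 => a14]; r12 [a9, a35, a38 => a32]; r13 [a33, a7 => a36]; r14 [a29, a19 => a27]. Adds a20, a14, a32, a36, a27.
Round 2: r2 [a14, a27, a5 => a28]; r6 [a14 => a8]; r7 [a32 => a12]. Adds a28, a8, a12.
Round 3: r5 [a12, a36, a28 => a11]; r15 [a8, a27 => a15]. Adds a11, a15.
Round 4: r1 [a11 => a16]. Adds a16.
Round 5: r8 [a16 => a21]. Adds a21.
Round 6: r3 [a21 => a4]. Adds a4.
Closure: {a11, a12, a14, a15, a16, a17, a19, a2, a20, a21, a24, a25, a26, a27, a28, a29, a32, a33, a35, a36, a38, a4, a5, a6, a7, a8, a9} — 27 facts.

27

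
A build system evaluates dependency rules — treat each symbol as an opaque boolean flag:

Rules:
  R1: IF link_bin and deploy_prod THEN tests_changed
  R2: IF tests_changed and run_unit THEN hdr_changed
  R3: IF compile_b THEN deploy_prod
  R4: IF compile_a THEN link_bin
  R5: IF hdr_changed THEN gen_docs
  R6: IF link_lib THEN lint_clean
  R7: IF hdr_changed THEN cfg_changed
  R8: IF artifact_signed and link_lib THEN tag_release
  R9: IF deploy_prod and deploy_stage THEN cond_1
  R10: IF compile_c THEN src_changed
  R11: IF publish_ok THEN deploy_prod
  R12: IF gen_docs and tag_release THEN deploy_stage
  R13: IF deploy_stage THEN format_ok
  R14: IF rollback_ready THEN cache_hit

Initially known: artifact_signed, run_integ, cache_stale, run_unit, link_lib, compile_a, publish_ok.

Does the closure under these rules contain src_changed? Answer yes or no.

no

Round 1: R4 [IF compile_a THEN link_bin]; R6 [IF link_lib THEN lint_clean]; R8 [IF artifact_signed and link_lib THEN tag_release]; R11 [IF publish_ok THEN deploy_prod]. New: link_bin, lint_clean, tag_release, deploy_prod.
Round 2: R1 [IF link_bin and deploy_prod THEN tests_changed]. New: tests_changed.
Round 3: R2 [IF tests_changed and run_unit THEN hdr_changed]. New: hdr_changed.
Round 4: R5 [IF hdr_changed THEN gen_docs]; R7 [IF hdr_changed THEN cfg_changed]. New: gen_docs, cfg_changed.
Round 5: R12 [IF gen_docs and tag_release THEN deploy_stage]. New: deploy_stage.
Round 6: R9 [IF deploy_prod and deploy_stage THEN cond_1]; R13 [IF deploy_stage THEN format_ok]. New: cond_1, format_ok.
Fixed point reached. src_changed is concluded only by R10; R10 needs compile_c (never derived).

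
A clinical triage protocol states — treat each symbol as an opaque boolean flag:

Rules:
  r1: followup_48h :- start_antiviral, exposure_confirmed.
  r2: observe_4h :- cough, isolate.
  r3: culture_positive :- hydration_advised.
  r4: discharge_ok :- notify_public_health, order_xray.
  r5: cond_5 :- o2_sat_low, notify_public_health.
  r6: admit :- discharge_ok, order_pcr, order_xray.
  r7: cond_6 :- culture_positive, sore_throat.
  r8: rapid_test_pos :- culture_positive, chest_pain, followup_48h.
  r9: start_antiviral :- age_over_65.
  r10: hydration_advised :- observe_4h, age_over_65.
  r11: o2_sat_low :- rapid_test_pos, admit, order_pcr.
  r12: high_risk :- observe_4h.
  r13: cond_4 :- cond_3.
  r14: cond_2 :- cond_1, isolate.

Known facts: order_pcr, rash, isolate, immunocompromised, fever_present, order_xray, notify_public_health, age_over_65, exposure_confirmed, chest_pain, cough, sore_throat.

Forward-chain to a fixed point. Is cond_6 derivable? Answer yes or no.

yes

Round 1: r2 [observe_4h :- cough, isolate.]; r4 [discharge_ok :- notify_public_health, order_xray.]; r9 [start_antiviral :- age_over_65.]. Adds observe_4h, discharge_ok, start_antiviral.
Round 2: r1 [followup_48h :- start_antiviral, exposure_confirmed.]; r6 [admit :- discharge_ok, order_pcr, order_xray.]; r10 [hydration_advised :- observe_4h, age_over_65.]; r12 [high_risk :- observe_4h.]. Adds followup_48h, admit, hydration_advised, high_risk.
Round 3: r3 [culture_positive :- hydration_advised.]. Adds culture_positive.
Round 4: r7 [cond_6 :- culture_positive, sore_throat.]; r8 [rapid_test_pos :- culture_positive, chest_pain, followup_48h.]. Adds cond_6, rapid_test_pos.
Round 5: r11 [o2_sat_low :- rapid_test_pos, admit, order_pcr.]. Adds o2_sat_low.
Round 6: r5 [cond_5 :- o2_sat_low, notify_public_health.]. Adds cond_5.
cond_6 appears in round 4, so it is derivable.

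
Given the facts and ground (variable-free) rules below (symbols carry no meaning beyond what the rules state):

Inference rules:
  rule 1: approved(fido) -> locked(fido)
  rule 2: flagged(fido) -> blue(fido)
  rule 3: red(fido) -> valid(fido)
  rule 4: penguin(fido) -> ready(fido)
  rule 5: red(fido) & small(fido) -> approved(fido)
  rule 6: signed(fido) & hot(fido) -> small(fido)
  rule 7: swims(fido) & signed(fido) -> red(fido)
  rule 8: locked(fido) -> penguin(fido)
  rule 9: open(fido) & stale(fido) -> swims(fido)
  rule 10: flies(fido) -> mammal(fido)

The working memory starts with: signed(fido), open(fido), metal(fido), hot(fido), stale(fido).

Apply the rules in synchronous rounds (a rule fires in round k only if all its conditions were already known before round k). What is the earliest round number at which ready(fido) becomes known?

6

Round 1: rule 6 [signed(fido) & hot(fido) -> small(fido)]; rule 9 [open(fido) & stale(fido) -> swims(fido)]. New: small(fido), swims(fido).
Round 2: rule 7 [swims(fido) & signed(fido) -> red(fido)]. New: red(fido).
Round 3: rule 3 [red(fido) -> valid(fido)]; rule 5 [red(fido) & small(fido) -> approved(fido)]. New: valid(fido), approved(fido).
Round 4: rule 1 [approved(fido) -> locked(fido)]. New: locked(fido).
Round 5: rule 8 [locked(fido) -> penguin(fido)]. New: penguin(fido).
Round 6: rule 4 [penguin(fido) -> ready(fido)]. New: ready(fido).
ready(fido) first appears in round 6.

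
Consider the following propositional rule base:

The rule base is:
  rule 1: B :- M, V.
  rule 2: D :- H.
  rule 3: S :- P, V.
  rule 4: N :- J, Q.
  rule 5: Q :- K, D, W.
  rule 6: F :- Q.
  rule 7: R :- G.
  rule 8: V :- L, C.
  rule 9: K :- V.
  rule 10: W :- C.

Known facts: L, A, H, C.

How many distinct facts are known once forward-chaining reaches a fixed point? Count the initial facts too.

10

[1] rule 2 [D :- H.]; rule 8 [V :- L, C.]; rule 10 [W :- C.]. ⇒ new: D, V, W.
[2] rule 9 [K :- V.]. ⇒ new: K.
[3] rule 5 [Q :- K, D, W.]. ⇒ new: Q.
[4] rule 6 [F :- Q.]. ⇒ new: F.
Closure: {A, C, D, F, H, K, L, Q, V, W} — 10 facts.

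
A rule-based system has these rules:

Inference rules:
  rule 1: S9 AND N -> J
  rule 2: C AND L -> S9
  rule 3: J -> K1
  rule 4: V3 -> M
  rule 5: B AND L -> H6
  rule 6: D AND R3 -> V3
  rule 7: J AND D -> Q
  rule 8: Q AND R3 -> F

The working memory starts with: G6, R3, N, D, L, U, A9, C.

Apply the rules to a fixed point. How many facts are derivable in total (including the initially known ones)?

15

Round 1 fires rule 2, rule 6, giving S9, V3.
Round 2 fires rule 1, rule 4, giving J, M.
Round 3 fires rule 3, rule 7, giving K1, Q.
Round 4 fires rule 8, giving F.
Closure: {A9, C, D, F, G6, J, K1, L, M, N, Q, R3, S9, U, V3} — 15 facts.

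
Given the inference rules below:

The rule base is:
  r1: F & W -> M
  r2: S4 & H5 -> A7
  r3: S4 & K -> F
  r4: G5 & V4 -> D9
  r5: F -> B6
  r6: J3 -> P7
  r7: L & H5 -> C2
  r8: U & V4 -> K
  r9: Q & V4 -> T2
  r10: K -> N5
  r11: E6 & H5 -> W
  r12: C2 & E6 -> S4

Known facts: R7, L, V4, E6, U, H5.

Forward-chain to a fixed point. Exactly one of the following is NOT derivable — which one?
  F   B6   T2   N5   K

T2

Round 1: r7 [L & H5 -> C2]; r8 [U & V4 -> K]; r11 [E6 & H5 -> W]. New: C2, K, W.
Round 2: r10 [K -> N5]; r12 [C2 & E6 -> S4]. New: N5, S4.
Round 3: r2 [S4 & H5 -> A7]; r3 [S4 & K -> F]. New: A7, F.
Round 4: r1 [F & W -> M]; r5 [F -> B6]. New: M, B6.
Derived: F (round 3), N5 (round 2), K (round 1), B6 (round 4). T2 never appears in any round.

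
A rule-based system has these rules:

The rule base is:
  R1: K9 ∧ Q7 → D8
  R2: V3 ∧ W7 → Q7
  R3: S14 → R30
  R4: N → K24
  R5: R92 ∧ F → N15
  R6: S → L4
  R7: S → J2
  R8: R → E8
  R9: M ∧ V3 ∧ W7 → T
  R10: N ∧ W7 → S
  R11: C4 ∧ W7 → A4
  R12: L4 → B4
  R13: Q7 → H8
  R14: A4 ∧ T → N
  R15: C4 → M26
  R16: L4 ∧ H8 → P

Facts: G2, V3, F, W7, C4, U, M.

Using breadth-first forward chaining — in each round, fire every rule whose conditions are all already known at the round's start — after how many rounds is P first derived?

5

Round 1 — R2, R9, R11, R15, derive Q7, T, A4, M26.
Round 2 — R13, R14, derive H8, N.
Round 3 — R4, R10, derive K24, S.
Round 4 — R6, R7, derive L4, J2.
Round 5 — R12, R16, derive B4, P.
P first appears in round 5.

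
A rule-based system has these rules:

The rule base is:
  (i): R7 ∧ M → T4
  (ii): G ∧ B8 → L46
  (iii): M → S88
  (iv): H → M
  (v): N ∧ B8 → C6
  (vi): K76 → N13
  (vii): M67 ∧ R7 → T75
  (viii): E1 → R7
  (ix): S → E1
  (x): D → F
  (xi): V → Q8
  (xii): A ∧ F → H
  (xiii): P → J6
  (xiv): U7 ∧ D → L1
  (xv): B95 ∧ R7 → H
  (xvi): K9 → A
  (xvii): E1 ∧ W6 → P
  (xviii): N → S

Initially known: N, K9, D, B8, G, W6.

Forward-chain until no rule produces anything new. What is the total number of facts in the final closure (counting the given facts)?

Round 1: (ii) [G ∧ B8 → L46]; (v) [N ∧ B8 → C6]; (x) [D → F]; (xvi) [K9 → A]; (xviii) [N → S]. Adds L46, C6, F, A, S.
Round 2: (ix) [S → E1]; (xii) [A ∧ F → H]. Adds E1, H.
Round 3: (iv) [H → M]; (viii) [E1 → R7]; (xvii) [E1 ∧ W6 → P]. Adds M, R7, P.
Round 4: (i) [R7 ∧ M → T4]; (iii) [M → S88]; (xiii) [P → J6]. Adds T4, S88, J6.
Closure: {A, B8, C6, D, E1, F, G, H, J6, K9, L46, M, N, P, R7, S, S88, T4, W6} — 19 facts.

19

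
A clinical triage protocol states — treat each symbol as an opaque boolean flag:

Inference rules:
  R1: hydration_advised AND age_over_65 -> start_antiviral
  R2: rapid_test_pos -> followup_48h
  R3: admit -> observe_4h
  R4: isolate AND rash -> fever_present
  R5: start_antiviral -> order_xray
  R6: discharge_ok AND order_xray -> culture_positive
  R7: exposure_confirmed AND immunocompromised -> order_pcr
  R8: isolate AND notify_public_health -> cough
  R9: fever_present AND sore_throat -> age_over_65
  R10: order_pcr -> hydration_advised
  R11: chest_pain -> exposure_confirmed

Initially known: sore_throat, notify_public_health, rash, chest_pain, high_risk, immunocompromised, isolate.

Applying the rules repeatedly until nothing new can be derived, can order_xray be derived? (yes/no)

yes

Round 1 — R4, R8, R11, derive fever_present, cough, exposure_confirmed.
Round 2 — R7, R9, derive order_pcr, age_over_65.
Round 3 — R10, derive hydration_advised.
Round 4 — R1, derive start_antiviral.
Round 5 — R5, derive order_xray.
order_xray appears in round 5, so it is derivable.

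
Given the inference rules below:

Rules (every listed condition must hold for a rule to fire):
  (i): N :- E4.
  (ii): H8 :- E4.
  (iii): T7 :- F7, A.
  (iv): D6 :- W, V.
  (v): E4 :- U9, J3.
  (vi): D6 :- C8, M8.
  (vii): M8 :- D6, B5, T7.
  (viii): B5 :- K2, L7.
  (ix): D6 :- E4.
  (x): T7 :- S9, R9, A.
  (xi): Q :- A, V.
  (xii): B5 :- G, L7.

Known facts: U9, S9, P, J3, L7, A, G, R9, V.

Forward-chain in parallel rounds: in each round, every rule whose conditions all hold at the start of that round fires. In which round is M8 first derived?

[1] (v) [E4 :- U9, J3.]; (x) [T7 :- S9, R9, A.]; (xi) [Q :- A, V.]; (xii) [B5 :- G, L7.]. ⇒ new: E4, T7, Q, B5.
[2] (i) [N :- E4.]; (ii) [H8 :- E4.]; (ix) [D6 :- E4.]. ⇒ new: N, H8, D6.
[3] (vii) [M8 :- D6, B5, T7.]. ⇒ new: M8.
M8 first appears in round 3.

3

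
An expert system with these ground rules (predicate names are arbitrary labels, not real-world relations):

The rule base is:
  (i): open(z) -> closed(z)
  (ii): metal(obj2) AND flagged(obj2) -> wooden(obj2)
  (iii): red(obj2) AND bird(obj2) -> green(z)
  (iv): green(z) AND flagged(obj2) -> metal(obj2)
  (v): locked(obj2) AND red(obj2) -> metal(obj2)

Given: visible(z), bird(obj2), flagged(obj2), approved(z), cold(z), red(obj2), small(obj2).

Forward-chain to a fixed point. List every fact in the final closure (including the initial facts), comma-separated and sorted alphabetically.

[1] (iii) [red(obj2) AND bird(obj2) -> green(z)]. ⇒ new: green(z).
[2] (iv) [green(z) AND flagged(obj2) -> metal(obj2)]. ⇒ new: metal(obj2).
[3] (ii) [metal(obj2) AND flagged(obj2) -> wooden(obj2)]. ⇒ new: wooden(obj2).

approved(z), bird(obj2), cold(z), flagged(obj2), green(z), metal(obj2), red(obj2), small(obj2), visible(z), wooden(obj2)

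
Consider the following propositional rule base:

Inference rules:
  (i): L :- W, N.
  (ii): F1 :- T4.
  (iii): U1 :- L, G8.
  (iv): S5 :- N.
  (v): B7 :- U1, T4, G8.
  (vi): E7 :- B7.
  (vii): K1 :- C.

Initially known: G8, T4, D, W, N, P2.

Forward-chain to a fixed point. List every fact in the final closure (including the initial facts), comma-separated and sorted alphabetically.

B7, D, E7, F1, G8, L, N, P2, S5, T4, U1, W

Round 1 fires (i), (ii), (iv), giving L, F1, S5.
Round 2 fires (iii), giving U1.
Round 3 fires (v), giving B7.
Round 4 fires (vi), giving E7.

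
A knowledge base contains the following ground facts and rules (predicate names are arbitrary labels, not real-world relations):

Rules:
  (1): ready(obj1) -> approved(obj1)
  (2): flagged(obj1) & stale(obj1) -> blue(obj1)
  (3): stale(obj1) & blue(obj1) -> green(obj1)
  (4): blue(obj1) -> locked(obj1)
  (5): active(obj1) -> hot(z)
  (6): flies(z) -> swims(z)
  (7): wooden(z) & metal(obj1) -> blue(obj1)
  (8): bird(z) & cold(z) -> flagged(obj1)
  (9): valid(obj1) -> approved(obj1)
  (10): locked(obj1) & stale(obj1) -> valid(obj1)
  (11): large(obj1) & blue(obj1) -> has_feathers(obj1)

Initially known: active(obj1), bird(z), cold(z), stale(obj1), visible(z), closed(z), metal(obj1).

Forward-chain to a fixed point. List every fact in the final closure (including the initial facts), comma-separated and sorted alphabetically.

Round 1: (5) [active(obj1) -> hot(z)]; (8) [bird(z) & cold(z) -> flagged(obj1)]. Adds hot(z), flagged(obj1).
Round 2: (2) [flagged(obj1) & stale(obj1) -> blue(obj1)]. Adds blue(obj1).
Round 3: (3) [stale(obj1) & blue(obj1) -> green(obj1)]; (4) [blue(obj1) -> locked(obj1)]. Adds green(obj1), locked(obj1).
Round 4: (10) [locked(obj1) & stale(obj1) -> valid(obj1)]. Adds valid(obj1).
Round 5: (9) [valid(obj1) -> approved(obj1)]. Adds approved(obj1).

active(obj1), approved(obj1), bird(z), blue(obj1), closed(z), cold(z), flagged(obj1), green(obj1), hot(z), locked(obj1), metal(obj1), stale(obj1), valid(obj1), visible(z)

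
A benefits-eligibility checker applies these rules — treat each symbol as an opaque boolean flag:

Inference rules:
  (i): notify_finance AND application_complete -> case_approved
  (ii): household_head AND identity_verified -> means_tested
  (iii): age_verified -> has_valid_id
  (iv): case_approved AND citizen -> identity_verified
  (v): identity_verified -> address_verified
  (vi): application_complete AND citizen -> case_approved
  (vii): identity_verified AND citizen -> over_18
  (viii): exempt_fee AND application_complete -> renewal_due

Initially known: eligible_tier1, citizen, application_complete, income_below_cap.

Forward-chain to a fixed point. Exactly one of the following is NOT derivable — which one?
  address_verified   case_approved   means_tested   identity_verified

means_tested

Round 1: (vi) [application_complete AND citizen -> case_approved]. New: case_approved.
Round 2: (iv) [case_approved AND citizen -> identity_verified]. New: identity_verified.
Round 3: (v) [identity_verified -> address_verified]; (vii) [identity_verified AND citizen -> over_18]. New: address_verified, over_18.
Derived: identity_verified (round 2), address_verified (round 3), case_approved (round 1). means_tested never appears in any round.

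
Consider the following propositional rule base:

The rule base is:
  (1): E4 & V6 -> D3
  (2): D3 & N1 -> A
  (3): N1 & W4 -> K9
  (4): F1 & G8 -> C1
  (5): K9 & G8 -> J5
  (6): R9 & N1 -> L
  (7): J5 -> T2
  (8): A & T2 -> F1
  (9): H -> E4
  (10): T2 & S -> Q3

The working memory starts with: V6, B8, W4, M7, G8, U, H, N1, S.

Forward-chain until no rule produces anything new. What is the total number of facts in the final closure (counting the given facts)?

18

Round 1: (3) [N1 & W4 -> K9]; (9) [H -> E4]. Adds K9, E4.
Round 2: (1) [E4 & V6 -> D3]; (5) [K9 & G8 -> J5]. Adds D3, J5.
Round 3: (2) [D3 & N1 -> A]; (7) [J5 -> T2]. Adds A, T2.
Round 4: (8) [A & T2 -> F1]; (10) [T2 & S -> Q3]. Adds F1, Q3.
Round 5: (4) [F1 & G8 -> C1]. Adds C1.
Closure: {A, B8, C1, D3, E4, F1, G8, H, J5, K9, M7, N1, Q3, S, T2, U, V6, W4} — 18 facts.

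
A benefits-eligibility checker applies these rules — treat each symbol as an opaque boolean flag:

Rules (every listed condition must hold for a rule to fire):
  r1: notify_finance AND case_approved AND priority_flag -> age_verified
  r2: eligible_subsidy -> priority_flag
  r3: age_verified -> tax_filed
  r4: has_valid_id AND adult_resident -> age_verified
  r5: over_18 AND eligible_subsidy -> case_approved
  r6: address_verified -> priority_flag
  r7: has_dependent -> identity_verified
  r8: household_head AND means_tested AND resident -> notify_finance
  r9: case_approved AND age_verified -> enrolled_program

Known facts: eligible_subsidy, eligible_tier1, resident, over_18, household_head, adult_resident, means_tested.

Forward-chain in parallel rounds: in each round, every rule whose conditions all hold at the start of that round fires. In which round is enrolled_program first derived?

3

Round 1 — r2, r5, r8, derive priority_flag, case_approved, notify_finance.
Round 2 — r1, derive age_verified.
Round 3 — r3, r9, derive tax_filed, enrolled_program.
enrolled_program first appears in round 3.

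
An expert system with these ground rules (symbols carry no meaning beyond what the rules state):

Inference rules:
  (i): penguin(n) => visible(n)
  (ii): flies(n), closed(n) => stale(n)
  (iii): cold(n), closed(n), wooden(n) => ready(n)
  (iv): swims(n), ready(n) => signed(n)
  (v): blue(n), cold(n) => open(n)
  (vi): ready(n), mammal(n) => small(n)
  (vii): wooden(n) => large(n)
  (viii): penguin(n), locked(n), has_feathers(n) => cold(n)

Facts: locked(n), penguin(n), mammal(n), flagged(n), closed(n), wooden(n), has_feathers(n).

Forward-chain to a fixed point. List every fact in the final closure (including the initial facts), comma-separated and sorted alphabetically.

closed(n), cold(n), flagged(n), has_feathers(n), large(n), locked(n), mammal(n), penguin(n), ready(n), small(n), visible(n), wooden(n)

[1] (i) [penguin(n) => visible(n)]; (vii) [wooden(n) => large(n)]; (viii) [penguin(n), locked(n), has_feathers(n) => cold(n)]. ⇒ new: visible(n), large(n), cold(n).
[2] (iii) [cold(n), closed(n), wooden(n) => ready(n)]. ⇒ new: ready(n).
[3] (vi) [ready(n), mammal(n) => small(n)]. ⇒ new: small(n).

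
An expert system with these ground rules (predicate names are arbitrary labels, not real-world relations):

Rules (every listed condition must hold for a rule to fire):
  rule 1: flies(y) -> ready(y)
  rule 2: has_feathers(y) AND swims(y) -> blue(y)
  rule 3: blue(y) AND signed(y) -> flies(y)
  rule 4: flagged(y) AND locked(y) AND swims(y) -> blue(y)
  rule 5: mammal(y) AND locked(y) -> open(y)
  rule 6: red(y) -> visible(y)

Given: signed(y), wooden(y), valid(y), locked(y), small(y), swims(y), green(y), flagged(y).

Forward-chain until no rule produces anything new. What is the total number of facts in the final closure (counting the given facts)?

Round 1: rule 4 [flagged(y) AND locked(y) AND swims(y) -> blue(y)]. Adds blue(y).
Round 2: rule 3 [blue(y) AND signed(y) -> flies(y)]. Adds flies(y).
Round 3: rule 1 [flies(y) -> ready(y)]. Adds ready(y).
Closure: {blue(y), flagged(y), flies(y), green(y), locked(y), ready(y), signed(y), small(y), swims(y), valid(y), wooden(y)} — 11 facts.

11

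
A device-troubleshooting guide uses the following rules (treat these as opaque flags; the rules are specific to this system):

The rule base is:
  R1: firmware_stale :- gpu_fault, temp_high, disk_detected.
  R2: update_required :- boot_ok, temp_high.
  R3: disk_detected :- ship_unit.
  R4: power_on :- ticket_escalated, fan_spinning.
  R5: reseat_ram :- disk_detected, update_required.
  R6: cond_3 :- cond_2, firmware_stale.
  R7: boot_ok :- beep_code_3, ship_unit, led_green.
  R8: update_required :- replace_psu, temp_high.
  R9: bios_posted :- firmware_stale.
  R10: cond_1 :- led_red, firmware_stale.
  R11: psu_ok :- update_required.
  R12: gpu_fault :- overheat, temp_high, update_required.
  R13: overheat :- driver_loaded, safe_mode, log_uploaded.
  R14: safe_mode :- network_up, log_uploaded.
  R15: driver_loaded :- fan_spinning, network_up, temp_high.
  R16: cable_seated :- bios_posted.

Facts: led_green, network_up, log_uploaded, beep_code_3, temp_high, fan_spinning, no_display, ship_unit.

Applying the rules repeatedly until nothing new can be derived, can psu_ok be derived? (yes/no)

yes

[1] R3 [disk_detected :- ship_unit.]; R7 [boot_ok :- beep_code_3, ship_unit, led_green.]; R14 [safe_mode :- network_up, log_uploaded.]; R15 [driver_loaded :- fan_spinning, network_up, temp_high.]. ⇒ new: disk_detected, boot_ok, safe_mode, driver_loaded.
[2] R2 [update_required :- boot_ok, temp_high.]; R13 [overheat :- driver_loaded, safe_mode, log_uploaded.]. ⇒ new: update_required, overheat.
[3] R5 [reseat_ram :- disk_detected, update_required.]; R11 [psu_ok :- update_required.]; R12 [gpu_fault :- overheat, temp_high, update_required.]. ⇒ new: reseat_ram, psu_ok, gpu_fault.
[4] R1 [firmware_stale :- gpu_fault, temp_high, disk_detected.]. ⇒ new: firmware_stale.
[5] R9 [bios_posted :- firmware_stale.]. ⇒ new: bios_posted.
[6] R16 [cable_seated :- bios_posted.]. ⇒ new: cable_seated.
psu_ok appears in round 3, so it is derivable.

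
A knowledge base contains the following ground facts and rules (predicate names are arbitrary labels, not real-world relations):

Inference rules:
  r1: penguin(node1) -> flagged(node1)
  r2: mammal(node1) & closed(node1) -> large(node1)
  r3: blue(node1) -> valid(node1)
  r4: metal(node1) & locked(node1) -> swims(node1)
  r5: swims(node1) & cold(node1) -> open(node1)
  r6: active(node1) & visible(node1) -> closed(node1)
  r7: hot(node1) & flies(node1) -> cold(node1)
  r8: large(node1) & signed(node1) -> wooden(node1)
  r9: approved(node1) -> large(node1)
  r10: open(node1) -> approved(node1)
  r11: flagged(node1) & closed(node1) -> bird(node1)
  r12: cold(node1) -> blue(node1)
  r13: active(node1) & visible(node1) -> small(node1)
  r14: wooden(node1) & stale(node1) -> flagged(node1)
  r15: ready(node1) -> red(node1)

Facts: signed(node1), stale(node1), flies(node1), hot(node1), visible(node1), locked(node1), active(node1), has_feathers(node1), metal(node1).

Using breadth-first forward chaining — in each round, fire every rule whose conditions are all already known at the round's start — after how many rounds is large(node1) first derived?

Round 1: r4 [metal(node1) & locked(node1) -> swims(node1)]; r6 [active(node1) & visible(node1) -> closed(node1)]; r7 [hot(node1) & flies(node1) -> cold(node1)]; r13 [active(node1) & visible(node1) -> small(node1)]. Adds swims(node1), closed(node1), cold(node1), small(node1).
Round 2: r5 [swims(node1) & cold(node1) -> open(node1)]; r12 [cold(node1) -> blue(node1)]. Adds open(node1), blue(node1).
Round 3: r3 [blue(node1) -> valid(node1)]; r10 [open(node1) -> approved(node1)]. Adds valid(node1), approved(node1).
Round 4: r9 [approved(node1) -> large(node1)]. Adds large(node1).
large(node1) first appears in round 4.

4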